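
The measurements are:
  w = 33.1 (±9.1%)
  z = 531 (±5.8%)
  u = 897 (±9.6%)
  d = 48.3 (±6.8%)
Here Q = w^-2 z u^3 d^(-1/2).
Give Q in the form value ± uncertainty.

Products/powers → add relative errors in quadrature, weighted by exponent:
  (-2·δw/w)² = (-2×0.0910)² = 0.0331;  (1·δz/z)² = (1×0.0580)² = 0.00336;  (3·δu/u)² = (3×0.0960)² = 0.0829;  (−½·δd/d)² = (-0.5×0.0680)² = 0.00116
δQ/Q = √(0.121) = 0.347
Q = 5.03e+07, so δQ = 0.347 × 5.03e+07 = 1.75e+07.

(5.03 ± 1.75) × 10^7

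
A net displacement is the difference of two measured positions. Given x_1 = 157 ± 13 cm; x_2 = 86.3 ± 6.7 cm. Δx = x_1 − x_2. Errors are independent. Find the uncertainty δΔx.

14.6 cm

Each term contributes (cᵢ δxᵢ)² to (δΔx)²:
  (δx_1)² = 169;  (δx_2)² = 44.9
δΔx = √(214) = 14.6 cm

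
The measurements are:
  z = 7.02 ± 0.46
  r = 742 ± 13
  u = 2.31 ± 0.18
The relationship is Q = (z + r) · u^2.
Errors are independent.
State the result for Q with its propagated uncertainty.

4000 ± 627

Let w = z + r = 749. δw = √(δz² + δr²) = √(0.212 + 169) = 13.0, so δw/w = 0.0174.
Q is then a monomial in w, u:
δQ/Q = √((δw/w)² + (2·δu/u)²) = √(0.000302 + 0.0243) = 0.157
Q = 4000, so δQ = 0.157 × 4000 = 627.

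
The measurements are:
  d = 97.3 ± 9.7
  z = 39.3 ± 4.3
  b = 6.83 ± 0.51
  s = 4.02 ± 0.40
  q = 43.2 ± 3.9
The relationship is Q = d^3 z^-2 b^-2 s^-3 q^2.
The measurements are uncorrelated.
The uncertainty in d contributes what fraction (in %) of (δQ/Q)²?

(δQ/Q)² = (3·δd/d)² + (-2·δz/z)² + (-2·δb/b)² + (-3·δs/s)² + (2·δq/q)²
  d term: (3×0.0997)² = 0.0894
  z term: (-2×0.109)² = 0.0479
  b term: (-2×0.0747)² = 0.0223
  s term: (-3×0.0995)² = 0.0891
  q term: (2×0.0903)² = 0.0326
Total = 0.281. Share from d = 0.0894/0.281 = 0.318.

31.8%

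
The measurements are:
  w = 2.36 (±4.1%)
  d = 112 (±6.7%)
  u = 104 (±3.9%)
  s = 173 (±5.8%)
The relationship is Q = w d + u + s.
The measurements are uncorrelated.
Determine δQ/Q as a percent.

4.33%

Let p = w·d = 264. δp/p = √((1·δw/w)² + (1·δd/d)²) = √(0.00168 + 0.00449) = 0.0785, so δp = 20.8.
Q = p + u + s: δQ = √(δp² + δu² + δs²) = √(431 + 16.5 + 101) = 23.4
Q = 541, so δQ/Q = 23.4/541 = 0.0433.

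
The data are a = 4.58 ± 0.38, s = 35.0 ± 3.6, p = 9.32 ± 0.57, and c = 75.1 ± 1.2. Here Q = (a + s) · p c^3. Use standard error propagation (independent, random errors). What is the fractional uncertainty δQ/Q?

0.120

Let u = a + s = 39.6. δu = √(δa² + δs²) = √(0.144 + 13.0) = 3.62, so δu/u = 0.0915.
Q is then a monomial in u, p, c:
δQ/Q = √((δu/u)² + (1·δp/p)² + (3·δc/c)²) = √(0.00836 + 0.00374 + 0.00230) = 0.120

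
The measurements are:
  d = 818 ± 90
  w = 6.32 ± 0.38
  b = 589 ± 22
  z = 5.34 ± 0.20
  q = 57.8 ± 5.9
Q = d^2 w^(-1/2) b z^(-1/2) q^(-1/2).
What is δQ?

2.07e+06

Products/powers → add relative errors in quadrature, weighted by exponent:
  (2·δd/d)² = (2×0.110)² = 0.0484;  (−½·δw/w)² = (-0.5×0.0601)² = 0.000904;  (1·δb/b)² = (1×0.0374)² = 0.00140;  (−½·δz/z)² = (-0.5×0.0375)² = 0.000351;  (−½·δq/q)² = (-0.5×0.102)² = 0.00260
δQ/Q = √(0.0537) = 0.232
Q = 8.92e+06, so δQ = 0.232 × 8.92e+06 = 2.07e+06.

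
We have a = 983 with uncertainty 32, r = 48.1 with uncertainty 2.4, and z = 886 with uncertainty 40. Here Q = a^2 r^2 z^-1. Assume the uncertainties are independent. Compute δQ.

For a monomial Q ∝ a^2, r^2, z^-1, fractional errors add in quadrature:
  (2·δa/a)² = (2×0.0326)² = 0.00424;  (2·δr/r)² = (2×0.0499)² = 0.00996;  (-1·δz/z)² = (-1×0.0451)² = 0.00204
δQ/Q = √(0.0162) = 0.127
Q = 2.52e+06, so δQ = 0.127 × 2.52e+06 = 3.22e+05.

3.22e+05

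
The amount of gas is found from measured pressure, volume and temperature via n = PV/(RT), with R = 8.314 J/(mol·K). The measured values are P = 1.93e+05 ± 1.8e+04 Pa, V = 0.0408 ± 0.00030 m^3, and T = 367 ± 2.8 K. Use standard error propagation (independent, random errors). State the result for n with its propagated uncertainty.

2.58 ± 0.242 mol

Relative error in a monomial: (δn/n)² = Σ (nᵢ · δxᵢ/xᵢ)².
  (1·δP/P)² = (1×0.0933)² = 0.00870;  (1·δV/V)² = (1×0.00735)² = 5.41e-05;  (-1·δT/T)² = (-1×0.00763)² = 5.82e-05
δn/n = √(0.00881) = 0.0939
n = 2.58 mol, so δn = 0.0939 × 2.58 = 0.242 mol.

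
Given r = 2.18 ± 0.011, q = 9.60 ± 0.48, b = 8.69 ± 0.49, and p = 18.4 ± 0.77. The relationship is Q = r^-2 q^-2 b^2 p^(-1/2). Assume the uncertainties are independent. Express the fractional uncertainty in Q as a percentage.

Products/powers → add relative errors in quadrature, weighted by exponent:
  (-2·δr/r)² = (-2×0.00505)² = 0.000102;  (-2·δq/q)² = (-2×0.0500)² = 0.0100;  (2·δb/b)² = (2×0.0564)² = 0.0127;  (−½·δp/p)² = (-0.5×0.0418)² = 0.000438
δQ/Q = √(0.0233) = 0.153

15.3%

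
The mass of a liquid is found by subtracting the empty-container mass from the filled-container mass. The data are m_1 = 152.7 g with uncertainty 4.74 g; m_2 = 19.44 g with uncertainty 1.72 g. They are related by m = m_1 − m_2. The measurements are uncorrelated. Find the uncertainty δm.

Sums and differences: (δm)² = Σ (cᵢ δxᵢ)².
  (δm_1)² = 22.5;  (δm_2)² = 2.96
δm = √(25.4) = 5.04 g

5.04 g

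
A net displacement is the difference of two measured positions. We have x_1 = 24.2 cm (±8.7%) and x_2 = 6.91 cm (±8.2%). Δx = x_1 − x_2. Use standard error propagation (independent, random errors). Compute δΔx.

2.18 cm

Sums and differences: (δΔx)² = Σ (cᵢ δxᵢ)².
  (δx_1)² = 4.43;  (δx_2)² = 0.321
δΔx = √(4.75) = 2.18 cm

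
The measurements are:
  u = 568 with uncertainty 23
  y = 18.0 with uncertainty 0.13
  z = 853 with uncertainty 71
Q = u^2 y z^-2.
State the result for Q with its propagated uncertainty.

7.98 ± 1.48

Q is a product of powers, so relative uncertainties combine in quadrature:
  (2·δu/u)² = (2×0.0405)² = 0.00656;  (1·δy/y)² = (1×0.00722)² = 5.22e-05;  (-2·δz/z)² = (-2×0.0832)² = 0.0277
δQ/Q = √(0.0343) = 0.185
Q = 7.98, so δQ = 0.185 × 7.98 = 1.48.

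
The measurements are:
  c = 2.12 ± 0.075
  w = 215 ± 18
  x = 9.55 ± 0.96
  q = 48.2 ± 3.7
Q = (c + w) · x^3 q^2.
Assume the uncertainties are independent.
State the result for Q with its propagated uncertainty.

(4.39 ± 1.53) × 10^8

Let u = c + w = 217. δu = √(δc² + δw²) = √(0.00562 + 324) = 18.0, so δu/u = 0.0829.
Q is then a monomial in u, x, q:
δQ/Q = √((δu/u)² + (3·δx/x)² + (2·δq/q)²) = √(0.00687 + 0.0909 + 0.0236) = 0.348
Q = 4.39e+08, so δQ = 0.348 × 4.39e+08 = 1.53e+08.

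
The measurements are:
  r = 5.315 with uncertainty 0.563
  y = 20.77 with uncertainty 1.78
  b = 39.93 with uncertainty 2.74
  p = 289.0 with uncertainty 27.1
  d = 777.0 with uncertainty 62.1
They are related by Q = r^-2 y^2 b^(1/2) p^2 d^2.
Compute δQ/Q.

Relative error in a monomial: (δQ/Q)² = Σ (nᵢ · δxᵢ/xᵢ)².
  (-2·δr/r)² = (-2×0.106)² = 0.0449;  (2·δy/y)² = (2×0.0857)² = 0.0294;  (½·δb/b)² = (0.5×0.0686)² = 0.00118;  (2·δp/p)² = (2×0.0938)² = 0.0352;  (2·δd/d)² = (2×0.0799)² = 0.0256
δQ/Q = √(0.136) = 0.369

0.369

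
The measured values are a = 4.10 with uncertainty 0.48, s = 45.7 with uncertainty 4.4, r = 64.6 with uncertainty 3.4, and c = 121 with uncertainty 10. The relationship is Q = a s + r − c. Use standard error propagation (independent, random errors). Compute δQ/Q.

0.231

Let p = a·s = 187. δp/p = √((1·δa/a)² + (1·δs/s)²) = √(0.0137 + 0.00927) = 0.152, so δp = 28.4.
Q = p + r − c: δQ = √(δp² + δr² + δc²) = √(807 + 11.6 + 100) = 30.3
Q = 131, so δQ/Q = 30.3/131 = 0.231.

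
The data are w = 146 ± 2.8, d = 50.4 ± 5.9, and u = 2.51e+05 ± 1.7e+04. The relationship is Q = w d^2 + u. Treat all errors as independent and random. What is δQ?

Let p = w·d^2 = 3.71e+05. δp/p = √((1·δw/w)² + (2·δd/d)²) = √(0.000368 + 0.0548) = 0.235, so δp = 87100.
Q = p + u: δQ = √(δp² + δu²) = √(7.59e+09 + 2.89e+08) = 88800

88800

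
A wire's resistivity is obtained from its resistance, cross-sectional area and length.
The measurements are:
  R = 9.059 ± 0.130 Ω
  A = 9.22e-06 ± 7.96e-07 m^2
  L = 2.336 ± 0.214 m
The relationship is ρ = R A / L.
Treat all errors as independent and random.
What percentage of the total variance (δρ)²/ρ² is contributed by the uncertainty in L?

(δρ/ρ)² = (1·δR/R)² + (1·δA/A)² + (-1·δL/L)²
  R term: (1×0.0144)² = 0.000206
  A term: (1×0.0863)² = 0.00745
  L term: (-1×0.0916)² = 0.00839
Total = 0.0161. Share from L = 0.00839/0.0161 = 0.523.

52.3%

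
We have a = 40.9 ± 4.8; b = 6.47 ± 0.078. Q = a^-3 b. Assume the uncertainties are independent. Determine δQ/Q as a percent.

35.2%

Products/powers → add relative errors in quadrature, weighted by exponent:
  (-3·δa/a)² = (-3×0.117)² = 0.124;  (1·δb/b)² = (1×0.0121)² = 0.000145
δQ/Q = √(0.124) = 0.352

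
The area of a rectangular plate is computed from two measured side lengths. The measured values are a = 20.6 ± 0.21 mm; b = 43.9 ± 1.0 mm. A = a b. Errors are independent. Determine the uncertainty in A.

Since A is a product/quotient, work with relative uncertainties:
  (1·δa/a)² = (1×0.0102)² = 0.000104;  (1·δb/b)² = (1×0.0228)² = 0.000519
δA/A = √(0.000623) = 0.0250
A = 904 mm^2, so δA = 0.0250 × 904 = 22.6 mm^2.

22.6 mm^2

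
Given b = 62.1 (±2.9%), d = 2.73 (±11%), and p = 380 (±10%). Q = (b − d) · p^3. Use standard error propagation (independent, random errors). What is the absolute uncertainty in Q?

Let u = b − d = 59.4. δu = √(δb² + δd²) = √(3.24 + 0.0902) = 1.83, so δu/u = 0.0308.
Q is then a monomial in u, p:
δQ/Q = √((δu/u)² + (3·δp/p)²) = √(0.000946 + 0.0900) = 0.302
Q = 3.26e+09, so δQ = 0.302 × 3.26e+09 = 9.82e+08.

9.82e+08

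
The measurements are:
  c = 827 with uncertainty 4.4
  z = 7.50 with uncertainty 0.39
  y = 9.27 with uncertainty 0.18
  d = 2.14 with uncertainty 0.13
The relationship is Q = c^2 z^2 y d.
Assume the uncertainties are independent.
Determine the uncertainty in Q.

Relative error in a monomial: (δQ/Q)² = Σ (nᵢ · δxᵢ/xᵢ)².
  (2·δc/c)² = (2×0.00532)² = 0.000113;  (2·δz/z)² = (2×0.0520)² = 0.0108;  (1·δy/y)² = (1×0.0194)² = 0.000377;  (1·δd/d)² = (1×0.0607)² = 0.00369
δQ/Q = √(0.0150) = 0.122
Q = 7.63e+08, so δQ = 0.122 × 7.63e+08 = 9.35e+07.

9.35e+07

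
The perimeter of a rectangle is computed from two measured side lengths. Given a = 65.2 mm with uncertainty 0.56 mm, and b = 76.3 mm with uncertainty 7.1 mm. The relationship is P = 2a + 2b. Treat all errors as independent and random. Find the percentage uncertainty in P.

Each term contributes (cᵢ δxᵢ)² to (δP)²:
  (2·δa)² = 1.25;  (2·δb)² = 202
δP = √(203) = 14.2 mm
P = 283 mm, so δP/P = 14.2/283 = 0.0503.

5.03%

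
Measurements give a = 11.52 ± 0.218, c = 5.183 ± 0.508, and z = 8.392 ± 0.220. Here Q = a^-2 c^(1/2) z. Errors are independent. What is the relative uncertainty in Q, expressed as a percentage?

6.72%

Products/powers → add relative errors in quadrature, weighted by exponent:
  (-2·δa/a)² = (-2×0.0189)² = 0.00143;  (½·δc/c)² = (0.5×0.0980)² = 0.00240;  (1·δz/z)² = (1×0.0262)² = 0.000687
δQ/Q = √(0.00452) = 0.0672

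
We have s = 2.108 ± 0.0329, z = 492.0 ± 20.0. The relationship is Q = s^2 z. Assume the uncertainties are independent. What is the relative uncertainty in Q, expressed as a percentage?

Q is a product of powers, so relative uncertainties combine in quadrature:
  (2·δs/s)² = (2×0.0156)² = 0.000974;  (1·δz/z)² = (1×0.0407)² = 0.00165
δQ/Q = √(0.00263) = 0.0513

5.13%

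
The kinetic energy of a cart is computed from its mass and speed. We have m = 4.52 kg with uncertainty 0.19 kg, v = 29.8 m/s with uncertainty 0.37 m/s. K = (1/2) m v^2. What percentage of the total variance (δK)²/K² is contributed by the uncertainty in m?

74.1%

(δK/K)² = (1·δm/m)² + (2·δv/v)²
  m term: (1×0.0420)² = 0.00177
  v term: (2×0.0124)² = 0.000617
Total = 0.00238. Share from m = 0.00177/0.00238 = 0.741.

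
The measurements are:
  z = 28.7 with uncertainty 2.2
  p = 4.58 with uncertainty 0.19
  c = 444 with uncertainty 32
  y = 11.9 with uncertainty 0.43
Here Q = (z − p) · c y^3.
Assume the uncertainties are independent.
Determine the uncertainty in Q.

2.87e+06

Let u = z − p = 24.1. δu = √(δz² + δp²) = √(4.84 + 0.0361) = 2.21, so δu/u = 0.0916.
Q is then a monomial in u, c, y:
δQ/Q = √((δu/u)² + (1·δc/c)² + (3·δy/y)²) = √(0.00838 + 0.00519 + 0.0118) = 0.159
Q = 1.8e+07, so δQ = 0.159 × 1.8e+07 = 2.87e+06.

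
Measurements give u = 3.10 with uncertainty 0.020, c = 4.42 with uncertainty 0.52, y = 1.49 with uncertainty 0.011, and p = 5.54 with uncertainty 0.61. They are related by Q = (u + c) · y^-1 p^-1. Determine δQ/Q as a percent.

Let w = u + c = 7.52. δw = √(δu² + δc²) = √(0.000400 + 0.270) = 0.520, so δw/w = 0.0692.
Q is then a monomial in w, y, p:
δQ/Q = √((δw/w)² + (-1·δy/y)² + (-1·δp/p)²) = √(0.00479 + 5.45e-05 + 0.0121) = 0.130

13.0%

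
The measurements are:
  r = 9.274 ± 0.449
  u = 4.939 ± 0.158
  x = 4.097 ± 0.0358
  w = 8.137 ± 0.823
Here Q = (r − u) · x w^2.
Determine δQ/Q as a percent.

Let h = r − u = 4.335. δh = √(δr² + δu²) = √(0.202 + 0.0250) = 0.476, so δh/h = 0.110.
Q is then a monomial in h, x, w:
δQ/Q = √((δh/h)² + (1·δx/x)² + (2·δw/w)²) = √(0.0121 + 7.64e-05 + 0.0409) = 0.230

23.0%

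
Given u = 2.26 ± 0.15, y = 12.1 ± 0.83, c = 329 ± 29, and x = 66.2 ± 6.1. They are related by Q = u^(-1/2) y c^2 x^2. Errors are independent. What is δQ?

Relative error in a monomial: (δQ/Q)² = Σ (nᵢ · δxᵢ/xᵢ)².
  (−½·δu/u)² = (-0.5×0.0664)² = 0.00110;  (1·δy/y)² = (1×0.0686)² = 0.00471;  (2·δc/c)² = (2×0.0881)² = 0.0311;  (2·δx/x)² = (2×0.0921)² = 0.0340
δQ/Q = √(0.0708) = 0.266
Q = 3.82e+09, so δQ = 0.266 × 3.82e+09 = 1.02e+09.

1.02e+09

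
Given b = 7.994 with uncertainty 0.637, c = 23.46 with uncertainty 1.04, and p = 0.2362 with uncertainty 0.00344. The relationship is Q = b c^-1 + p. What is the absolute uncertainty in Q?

Let w = b·c^-1 = 0.3408. δw/w = √((1·δb/b)² + (-1·δc/c)²) = √(0.00635 + 0.00197) = 0.0912, so δw = 0.0311.
Q = w + p: δQ = √(δw² + δp²) = √(0.000965 + 1.18e-05) = 0.0313

0.0313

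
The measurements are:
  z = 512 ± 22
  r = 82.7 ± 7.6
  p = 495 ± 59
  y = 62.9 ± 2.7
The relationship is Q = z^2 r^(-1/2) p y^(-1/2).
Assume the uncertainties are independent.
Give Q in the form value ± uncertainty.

(1.80 ± 0.280) × 10^6

Relative error in a monomial: (δQ/Q)² = Σ (nᵢ · δxᵢ/xᵢ)².
  (2·δz/z)² = (2×0.0430)² = 0.00739;  (−½·δr/r)² = (-0.5×0.0919)² = 0.00211;  (1·δp/p)² = (1×0.119)² = 0.0142;  (−½·δy/y)² = (-0.5×0.0429)² = 0.000461
δQ/Q = √(0.0242) = 0.155
Q = 1.8e+06, so δQ = 0.155 × 1.8e+06 = 2.8e+05.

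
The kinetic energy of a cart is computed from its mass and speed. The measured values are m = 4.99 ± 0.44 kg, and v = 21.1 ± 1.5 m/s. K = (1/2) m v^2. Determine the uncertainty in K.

186 J

Since K is a product/quotient, work with relative uncertainties:
  (1·δm/m)² = (1×0.0882)² = 0.00778;  (2·δv/v)² = (2×0.0711)² = 0.0202
δK/K = √(0.0280) = 0.167
K = 1110 J, so δK = 0.167 × 1110 = 186 J.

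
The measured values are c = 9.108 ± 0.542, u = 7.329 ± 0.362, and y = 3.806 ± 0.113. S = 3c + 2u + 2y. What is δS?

1.79

For a sum/difference, combine absolute errors in quadrature:
  (3·δc)² = 2.64;  (2·δu)² = 0.524;  (2·δy)² = 0.0511
δS = √(3.22) = 1.79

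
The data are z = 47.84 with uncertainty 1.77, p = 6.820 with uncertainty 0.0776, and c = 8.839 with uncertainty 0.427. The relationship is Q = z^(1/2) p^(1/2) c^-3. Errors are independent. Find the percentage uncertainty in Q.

14.6%

Q is a product of powers, so relative uncertainties combine in quadrature:
  (½·δz/z)² = (0.5×0.0370)² = 0.000342;  (½·δp/p)² = (0.5×0.0114)² = 3.24e-05;  (-3·δc/c)² = (-3×0.0483)² = 0.0210
δQ/Q = √(0.0214) = 0.146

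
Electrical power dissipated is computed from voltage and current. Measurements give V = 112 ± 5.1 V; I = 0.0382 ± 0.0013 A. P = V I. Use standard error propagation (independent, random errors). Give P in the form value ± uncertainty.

4.28 ± 0.243 W

Relative error in a monomial: (δP/P)² = Σ (nᵢ · δxᵢ/xᵢ)².
  (1·δV/V)² = (1×0.0455)² = 0.00207;  (1·δI/I)² = (1×0.0340)² = 0.00116
δP/P = √(0.00323) = 0.0568
P = 4.28 W, so δP = 0.0568 × 4.28 = 0.243 W.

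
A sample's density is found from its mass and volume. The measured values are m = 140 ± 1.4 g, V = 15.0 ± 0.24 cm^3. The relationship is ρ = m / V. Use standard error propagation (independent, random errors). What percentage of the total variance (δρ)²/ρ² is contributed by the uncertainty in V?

71.9%

(δρ/ρ)² = (1·δm/m)² + (-1·δV/V)²
  m term: (1×0.0100)² = 0.000100
  V term: (-1×0.0160)² = 0.000256
Total = 0.000356. Share from V = 0.000256/0.000356 = 0.719.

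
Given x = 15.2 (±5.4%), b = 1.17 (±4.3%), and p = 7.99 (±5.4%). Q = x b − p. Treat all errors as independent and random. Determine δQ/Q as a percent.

13.3%

Let w = x·b = 17.8. δw/w = √((1·δx/x)² + (1·δb/b)²) = √(0.00292 + 0.00185) = 0.0690, so δw = 1.23.
Q = w − p: δQ = √(δw² + δp²) = √(1.51 + 0.186) = 1.30
Q = 9.79, so δQ/Q = 1.30/9.79 = 0.133.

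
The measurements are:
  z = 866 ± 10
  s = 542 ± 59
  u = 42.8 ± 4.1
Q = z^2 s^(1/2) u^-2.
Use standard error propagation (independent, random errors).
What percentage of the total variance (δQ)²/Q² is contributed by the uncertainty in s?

(δQ/Q)² = (2·δz/z)² + (½·δs/s)² + (-2·δu/u)²
  z term: (2×0.0115)² = 0.000533
  s term: (0.5×0.109)² = 0.00296
  u term: (-2×0.0958)² = 0.0367
Total = 0.0402. Share from s = 0.00296/0.0402 = 0.0737.

7.37%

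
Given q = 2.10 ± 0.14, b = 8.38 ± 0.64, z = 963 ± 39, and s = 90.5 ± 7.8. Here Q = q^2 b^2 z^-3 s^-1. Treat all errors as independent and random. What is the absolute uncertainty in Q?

Relative error in a monomial: (δQ/Q)² = Σ (nᵢ · δxᵢ/xᵢ)².
  (2·δq/q)² = (2×0.0667)² = 0.0178;  (2·δb/b)² = (2×0.0764)² = 0.0233;  (-3·δz/z)² = (-3×0.0405)² = 0.0148;  (-1·δs/s)² = (-1×0.0862)² = 0.00743
δQ/Q = √(0.0633) = 0.252
Q = 3.83e-09, so δQ = 0.252 × 3.83e-09 = 9.64e-10.

9.64e-10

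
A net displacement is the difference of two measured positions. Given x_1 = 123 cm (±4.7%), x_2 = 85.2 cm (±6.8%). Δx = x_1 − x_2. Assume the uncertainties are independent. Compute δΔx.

8.18 cm

Sums and differences: (δΔx)² = Σ (cᵢ δxᵢ)².
  (δx_1)² = 33.4;  (δx_2)² = 33.6
δΔx = √(67.0) = 8.18 cm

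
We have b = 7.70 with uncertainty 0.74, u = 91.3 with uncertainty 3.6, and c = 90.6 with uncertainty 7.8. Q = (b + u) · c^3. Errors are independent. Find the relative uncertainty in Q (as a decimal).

0.261

Let w = b + u = 99.0. δw = √(δb² + δu²) = √(0.548 + 13.0) = 3.68, so δw/w = 0.0371.
Q is then a monomial in w, c:
δQ/Q = √((δw/w)² + (3·δc/c)²) = √(0.00138 + 0.0667) = 0.261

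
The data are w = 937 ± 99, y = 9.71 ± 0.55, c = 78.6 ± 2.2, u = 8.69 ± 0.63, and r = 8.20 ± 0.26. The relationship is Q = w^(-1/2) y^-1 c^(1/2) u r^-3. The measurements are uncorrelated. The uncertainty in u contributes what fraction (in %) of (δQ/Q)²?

25.6%

(δQ/Q)² = (−½·δw/w)² + (-1·δy/y)² + (½·δc/c)² + (1·δu/u)² + (-3·δr/r)²
  w term: (-0.5×0.106)² = 0.00279
  y term: (-1×0.0566)² = 0.00321
  c term: (0.5×0.0280)² = 0.000196
  u term: (1×0.0725)² = 0.00526
  r term: (-3×0.0317)² = 0.00905
Total = 0.0205. Share from u = 0.00526/0.0205 = 0.256.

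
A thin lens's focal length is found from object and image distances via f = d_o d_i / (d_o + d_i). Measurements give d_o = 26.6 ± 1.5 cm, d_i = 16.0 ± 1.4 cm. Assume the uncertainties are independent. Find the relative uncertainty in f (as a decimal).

∂f/∂d_o = (d_i/(d_o+d_i))² = 0.141;  ∂f/∂d_i = (d_o/(d_o+d_i))² = 0.390
δf = √((∂f/∂d_o · δd_o)² + (∂f/∂d_i · δd_i)²) = √(0.0448 + 0.298) = 0.585 cm
f = 9.99 cm, so δf/f = 0.585/9.99 = 0.0586.

0.0586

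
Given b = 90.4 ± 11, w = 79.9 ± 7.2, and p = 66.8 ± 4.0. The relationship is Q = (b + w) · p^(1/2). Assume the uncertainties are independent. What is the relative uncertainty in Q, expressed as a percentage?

Let u = b + w = 170. δu = √(δb² + δw²) = √(121 + 51.8) = 13.1, so δu/u = 0.0772.
Q is then a monomial in u, p:
δQ/Q = √((δu/u)² + (½·δp/p)²) = √(0.00596 + 0.000896) = 0.0828

8.28%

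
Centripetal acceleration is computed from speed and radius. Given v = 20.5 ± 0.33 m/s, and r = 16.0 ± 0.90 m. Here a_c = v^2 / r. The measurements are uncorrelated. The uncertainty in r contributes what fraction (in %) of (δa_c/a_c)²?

(δa_c/a_c)² = (2·δv/v)² + (-1·δr/r)²
  v term: (2×0.0161)² = 0.00104
  r term: (-1×0.0563)² = 0.00316
Total = 0.00420. Share from r = 0.00316/0.00420 = 0.753.

75.3%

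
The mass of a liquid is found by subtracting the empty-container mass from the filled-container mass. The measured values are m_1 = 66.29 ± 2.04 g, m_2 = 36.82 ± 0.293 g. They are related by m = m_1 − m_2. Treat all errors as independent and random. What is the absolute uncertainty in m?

2.06 g

Each term contributes (cᵢ δxᵢ)² to (δm)²:
  (δm_1)² = 4.16;  (δm_2)² = 0.0858
δm = √(4.25) = 2.06 g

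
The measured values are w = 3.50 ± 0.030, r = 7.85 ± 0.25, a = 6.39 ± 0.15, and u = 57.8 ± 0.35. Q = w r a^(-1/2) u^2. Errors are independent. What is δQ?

Q is a product of powers, so relative uncertainties combine in quadrature:
  (1·δw/w)² = (1×0.00857)² = 7.35e-05;  (1·δr/r)² = (1×0.0318)² = 0.00101;  (−½·δa/a)² = (-0.5×0.0235)² = 0.000138;  (2·δu/u)² = (2×0.00606)² = 0.000147
δQ/Q = √(0.00137) = 0.0370
Q = 36300, so δQ = 0.0370 × 36300 = 1350.

1350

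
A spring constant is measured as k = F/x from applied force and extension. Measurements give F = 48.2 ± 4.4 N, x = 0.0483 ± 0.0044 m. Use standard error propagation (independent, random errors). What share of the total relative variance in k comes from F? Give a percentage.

50.1%

(δk/k)² = (1·δF/F)² + (-1·δx/x)²
  F term: (1×0.0913)² = 0.00833
  x term: (-1×0.0911)² = 0.00830
Total = 0.0166. Share from F = 0.00833/0.0166 = 0.501.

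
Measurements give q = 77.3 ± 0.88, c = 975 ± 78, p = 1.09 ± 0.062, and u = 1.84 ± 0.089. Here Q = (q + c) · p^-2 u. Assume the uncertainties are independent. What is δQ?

235

Let w = q + c = 1050. δw = √(δq² + δc²) = √(0.774 + 6080) = 78.0, so δw/w = 0.0741.
Q is then a monomial in w, p, u:
δQ/Q = √((δw/w)² + (-2·δp/p)² + (1·δu/u)²) = √(0.00549 + 0.0129 + 0.00234) = 0.144
Q = 1630, so δQ = 0.144 × 1630 = 235.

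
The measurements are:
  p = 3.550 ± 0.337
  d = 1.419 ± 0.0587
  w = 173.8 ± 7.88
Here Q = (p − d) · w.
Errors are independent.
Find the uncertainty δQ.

61.8

Let u = p − d = 2.131. δu = √(δp² + δd²) = √(0.114 + 0.00345) = 0.342, so δu/u = 0.161.
Q is then a monomial in u, w:
δQ/Q = √((δu/u)² + (1·δw/w)²) = √(0.0258 + 0.00206) = 0.167
Q = 370.4, so δQ = 0.167 × 370.4 = 61.8.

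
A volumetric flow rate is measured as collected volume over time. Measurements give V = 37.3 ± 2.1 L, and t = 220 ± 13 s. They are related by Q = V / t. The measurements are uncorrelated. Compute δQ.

0.0138 L/s

For a monomial Q ∝ V, t^-1, fractional errors add in quadrature:
  (1·δV/V)² = (1×0.0563)² = 0.00317;  (-1·δt/t)² = (-1×0.0591)² = 0.00349
δQ/Q = √(0.00666) = 0.0816
Q = 0.170 L/s, so δQ = 0.0816 × 0.170 = 0.0138 L/s.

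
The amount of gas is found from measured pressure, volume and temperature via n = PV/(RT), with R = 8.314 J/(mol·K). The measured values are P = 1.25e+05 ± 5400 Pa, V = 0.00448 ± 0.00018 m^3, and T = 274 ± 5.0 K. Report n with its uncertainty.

n is a product of powers, so relative uncertainties combine in quadrature:
  (1·δP/P)² = (1×0.0432)² = 0.00187;  (1·δV/V)² = (1×0.0402)² = 0.00161;  (-1·δT/T)² = (-1×0.0182)² = 0.000333
δn/n = √(0.00381) = 0.0618
n = 0.246 mol, so δn = 0.0618 × 0.246 = 0.0152 mol.

0.246 ± 0.0152 mol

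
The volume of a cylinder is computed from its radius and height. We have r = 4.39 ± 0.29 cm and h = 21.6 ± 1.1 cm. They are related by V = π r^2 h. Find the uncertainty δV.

185 cm^3

Each factor contributes (exponent × relative error)² to (δV/V)²:
  (2·δr/r)² = (2×0.0661)² = 0.0175;  (1·δh/h)² = (1×0.0509)² = 0.00259
δV/V = √(0.0200) = 0.142
V = 1310 cm^3, so δV = 0.142 × 1310 = 185 cm^3.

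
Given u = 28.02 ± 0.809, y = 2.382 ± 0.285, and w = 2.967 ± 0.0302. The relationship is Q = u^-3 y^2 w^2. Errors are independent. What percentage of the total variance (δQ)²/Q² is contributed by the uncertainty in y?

(δQ/Q)² = (-3·δu/u)² + (2·δy/y)² + (2·δw/w)²
  u term: (-3×0.0289)² = 0.00750
  y term: (2×0.120)² = 0.0573
  w term: (2×0.0102)² = 0.000414
Total = 0.0652. Share from y = 0.0573/0.0652 = 0.879.

87.9%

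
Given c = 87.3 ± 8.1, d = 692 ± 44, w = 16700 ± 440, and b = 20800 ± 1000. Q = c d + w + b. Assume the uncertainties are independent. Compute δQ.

6880

Let p = c·d = 60400. δp/p = √((1·δc/c)² + (1·δd/d)²) = √(0.00861 + 0.00404) = 0.112, so δp = 6800.
Q = p + w + b: δQ = √(δp² + δw² + δb²) = √(4.62e+07 + 1.94e+05 + 1e+06) = 6880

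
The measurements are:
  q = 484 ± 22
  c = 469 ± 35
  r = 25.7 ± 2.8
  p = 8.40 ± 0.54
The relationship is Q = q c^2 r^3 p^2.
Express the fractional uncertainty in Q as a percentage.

Relative error in a monomial: (δQ/Q)² = Σ (nᵢ · δxᵢ/xᵢ)².
  (1·δq/q)² = (1×0.0455)² = 0.00207;  (2·δc/c)² = (2×0.0746)² = 0.0223;  (3·δr/r)² = (3×0.109)² = 0.107;  (2·δp/p)² = (2×0.0643)² = 0.0165
δQ/Q = √(0.148) = 0.384

38.4%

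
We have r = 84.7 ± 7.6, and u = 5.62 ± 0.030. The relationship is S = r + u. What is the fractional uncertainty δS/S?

For a sum/difference, combine absolute errors in quadrature:
  (δr)² = 57.8;  (δu)² = 0.000900
δS = √(57.8) = 7.60
S = 90.3, so δS/S = 7.60/90.3 = 0.0841.

0.0841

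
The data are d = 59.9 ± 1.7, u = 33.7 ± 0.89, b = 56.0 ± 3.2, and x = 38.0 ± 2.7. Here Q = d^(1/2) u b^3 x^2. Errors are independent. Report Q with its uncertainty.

(6.61 ± 1.49) × 10^10

Each factor contributes (exponent × relative error)² to (δQ/Q)²:
  (½·δd/d)² = (0.5×0.0284)² = 0.000201;  (1·δu/u)² = (1×0.0264)² = 0.000697;  (3·δb/b)² = (3×0.0571)² = 0.0294;  (2·δx/x)² = (2×0.0711)² = 0.0202
δQ/Q = √(0.0505) = 0.225
Q = 6.61e+10, so δQ = 0.225 × 6.61e+10 = 1.49e+10.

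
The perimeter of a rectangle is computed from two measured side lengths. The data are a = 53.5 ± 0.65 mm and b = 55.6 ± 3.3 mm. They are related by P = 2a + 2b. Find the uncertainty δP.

6.73 mm

Absolute uncertainties add in quadrature for a linear combination:
  (2·δa)² = 1.69;  (2·δb)² = 43.6
δP = √(45.2) = 6.73 mm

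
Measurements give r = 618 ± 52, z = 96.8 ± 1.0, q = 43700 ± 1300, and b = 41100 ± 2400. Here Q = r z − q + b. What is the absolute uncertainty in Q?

5760

Let p = r·z = 59800. δp/p = √((1·δr/r)² + (1·δz/z)²) = √(0.00708 + 0.000107) = 0.0848, so δp = 5070.
Q = p − q + b: δQ = √(δp² + δq² + δb²) = √(2.57e+07 + 1.69e+06 + 5.76e+06) = 5760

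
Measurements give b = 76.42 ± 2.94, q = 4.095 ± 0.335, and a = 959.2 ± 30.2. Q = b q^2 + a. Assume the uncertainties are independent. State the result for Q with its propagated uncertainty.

2241 ± 217

Let p = b·q^2 = 1281. δp/p = √((1·δb/b)² + (2·δq/q)²) = √(0.00148 + 0.0268) = 0.168, so δp = 215.
Q = p + a: δQ = √(δp² + δa²) = √(46400 + 912) = 217
Q = 2241.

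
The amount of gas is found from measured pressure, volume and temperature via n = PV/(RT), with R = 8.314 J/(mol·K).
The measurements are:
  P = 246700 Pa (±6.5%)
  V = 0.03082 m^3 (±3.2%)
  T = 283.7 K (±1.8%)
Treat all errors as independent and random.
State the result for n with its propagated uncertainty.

3.224 ± 0.241 mol

Since n is a product/quotient, work with relative uncertainties:
  (1·δP/P)² = (1×0.0650)² = 0.00423;  (1·δV/V)² = (1×0.0320)² = 0.00102;  (-1·δT/T)² = (-1×0.0180)² = 0.000324
δn/n = √(0.00557) = 0.0747
n = 3.224 mol, so δn = 0.0747 × 3.224 = 0.241 mol.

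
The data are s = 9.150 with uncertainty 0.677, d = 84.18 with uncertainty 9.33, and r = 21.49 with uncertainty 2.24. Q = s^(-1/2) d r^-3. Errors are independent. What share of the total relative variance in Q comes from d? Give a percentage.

11.0%

(δQ/Q)² = (−½·δs/s)² + (1·δd/d)² + (-3·δr/r)²
  s term: (-0.5×0.0740)² = 0.00137
  d term: (1×0.111)² = 0.0123
  r term: (-3×0.104)² = 0.0978
Total = 0.111. Share from d = 0.0123/0.111 = 0.110.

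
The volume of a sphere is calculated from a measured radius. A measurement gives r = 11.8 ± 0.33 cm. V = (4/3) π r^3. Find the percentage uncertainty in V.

8.39%

V ∝ r^3, so δV/V = |3| · δr/r = 3 × 0.0280 = 0.0839.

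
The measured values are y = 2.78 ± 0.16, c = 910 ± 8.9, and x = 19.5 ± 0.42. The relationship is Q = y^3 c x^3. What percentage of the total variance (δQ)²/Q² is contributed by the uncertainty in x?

(δQ/Q)² = (3·δy/y)² + (1·δc/c)² + (3·δx/x)²
  y term: (3×0.0576)² = 0.0298
  c term: (1×0.00978)² = 9.57e-05
  x term: (3×0.0215)² = 0.00418
Total = 0.0341. Share from x = 0.00418/0.0341 = 0.122.

12.2%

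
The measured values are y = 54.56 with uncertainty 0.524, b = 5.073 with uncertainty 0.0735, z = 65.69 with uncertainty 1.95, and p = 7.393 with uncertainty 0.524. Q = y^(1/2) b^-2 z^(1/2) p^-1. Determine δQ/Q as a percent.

7.81%

Products/powers → add relative errors in quadrature, weighted by exponent:
  (½·δy/y)² = (0.5×0.00960)² = 2.31e-05;  (-2·δb/b)² = (-2×0.0145)² = 0.000840;  (½·δz/z)² = (0.5×0.0297)² = 0.000220;  (-1·δp/p)² = (-1×0.0709)² = 0.00502
δQ/Q = √(0.00611) = 0.0781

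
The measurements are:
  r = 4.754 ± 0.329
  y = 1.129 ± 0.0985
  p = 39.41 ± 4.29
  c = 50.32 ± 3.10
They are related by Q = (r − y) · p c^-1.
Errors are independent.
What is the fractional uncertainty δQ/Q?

0.157

Let u = r − y = 3.625. δu = √(δr² + δy²) = √(0.108 + 0.00970) = 0.343, so δu/u = 0.0947.
Q is then a monomial in u, p, c:
δQ/Q = √((δu/u)² + (1·δp/p)² + (-1·δc/c)²) = √(0.00898 + 0.0118 + 0.00380) = 0.157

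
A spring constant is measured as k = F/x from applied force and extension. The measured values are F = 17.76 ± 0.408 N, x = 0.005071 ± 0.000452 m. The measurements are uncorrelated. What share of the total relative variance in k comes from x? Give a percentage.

93.8%

(δk/k)² = (1·δF/F)² + (-1·δx/x)²
  F term: (1×0.0230)² = 0.000528
  x term: (-1×0.0891)² = 0.00794
Total = 0.00847. Share from x = 0.00794/0.00847 = 0.938.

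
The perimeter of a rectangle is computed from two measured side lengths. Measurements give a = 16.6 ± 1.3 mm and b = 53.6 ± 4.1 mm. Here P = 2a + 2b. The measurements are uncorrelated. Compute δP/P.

0.0613

For a sum/difference, combine absolute errors in quadrature:
  (2·δa)² = 6.76;  (2·δb)² = 67.2
δP = √(74.0) = 8.60 mm
P = 140 mm, so δP/P = 8.60/140 = 0.0613.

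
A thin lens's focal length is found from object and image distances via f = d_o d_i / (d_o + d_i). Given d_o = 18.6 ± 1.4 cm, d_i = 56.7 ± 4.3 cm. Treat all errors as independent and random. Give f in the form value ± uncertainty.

14.0 ± 0.836 cm

∂f/∂d_o = (d_i/(d_o+d_i))² = 0.567;  ∂f/∂d_i = (d_o/(d_o+d_i))² = 0.0610
δf = √((∂f/∂d_o · δd_o)² + (∂f/∂d_i · δd_i)²) = √(0.630 + 0.0688) = 0.836 cm
f = 14.0 cm.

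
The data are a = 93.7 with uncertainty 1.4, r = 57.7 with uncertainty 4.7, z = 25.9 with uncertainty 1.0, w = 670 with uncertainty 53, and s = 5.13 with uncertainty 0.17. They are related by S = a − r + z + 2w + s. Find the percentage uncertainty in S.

Sums and differences: (δS)² = Σ (cᵢ δxᵢ)².
  (δa)² = 1.96;  (δr)² = 22.1;  (δz)² = 1.00;  (2·δw)² = 11200;  (δs)² = 0.0289
δS = √(11300) = 106
S = 1410, so δS/S = 106/1410 = 0.0754.

7.54%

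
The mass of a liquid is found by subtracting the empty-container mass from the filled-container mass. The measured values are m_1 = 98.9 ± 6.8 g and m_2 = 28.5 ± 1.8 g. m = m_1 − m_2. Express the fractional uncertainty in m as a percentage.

9.99%

m is a linear combination, so absolute uncertainties add in quadrature:
  (δm_1)² = 46.2;  (δm_2)² = 3.24
δm = √(49.5) = 7.03 g
m = 70.4 g, so δm/m = 7.03/70.4 = 0.0999.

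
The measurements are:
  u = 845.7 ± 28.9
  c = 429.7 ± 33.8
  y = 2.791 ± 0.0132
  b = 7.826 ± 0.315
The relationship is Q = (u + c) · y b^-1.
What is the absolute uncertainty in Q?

Let w = u + c = 1275. δw = √(δu² + δc²) = √(835 + 1140) = 44.5, so δw/w = 0.0349.
Q is then a monomial in w, y, b:
δQ/Q = √((δw/w)² + (1·δy/y)² + (-1·δb/b)²) = √(0.00122 + 2.24e-05 + 0.00162) = 0.0535
Q = 454.8, so δQ = 0.0535 × 454.8 = 24.3.

24.3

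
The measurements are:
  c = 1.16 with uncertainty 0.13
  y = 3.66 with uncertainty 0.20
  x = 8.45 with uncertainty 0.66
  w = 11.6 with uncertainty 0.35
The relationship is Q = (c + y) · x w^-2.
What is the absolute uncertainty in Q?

Let u = c + y = 4.82. δu = √(δc² + δy²) = √(0.0169 + 0.0400) = 0.239, so δu/u = 0.0495.
Q is then a monomial in u, x, w:
δQ/Q = √((δu/u)² + (1·δx/x)² + (-2·δw/w)²) = √(0.00245 + 0.00610 + 0.00364) = 0.110
Q = 0.303, so δQ = 0.110 × 0.303 = 0.0334.

0.0334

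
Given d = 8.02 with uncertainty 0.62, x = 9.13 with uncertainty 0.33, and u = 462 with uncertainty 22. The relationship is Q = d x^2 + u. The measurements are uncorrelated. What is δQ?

74.1

Let p = d·x^2 = 669. δp/p = √((1·δd/d)² + (2·δx/x)²) = √(0.00598 + 0.00523) = 0.106, so δp = 70.8.
Q = p + u: δQ = √(δp² + δu²) = √(5010 + 484) = 74.1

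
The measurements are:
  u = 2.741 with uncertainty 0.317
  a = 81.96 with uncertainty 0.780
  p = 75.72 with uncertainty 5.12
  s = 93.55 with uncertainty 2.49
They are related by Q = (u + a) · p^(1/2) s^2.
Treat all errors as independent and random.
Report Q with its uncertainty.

Let w = u + a = 84.70. δw = √(δu² + δa²) = √(0.100 + 0.608) = 0.842, so δw/w = 0.00994.
Q is then a monomial in w, p, s:
δQ/Q = √((δw/w)² + (½·δp/p)² + (2·δs/s)²) = √(9.88e-05 + 0.00114 + 0.00283) = 0.0638
Q = 6.45e+06, so δQ = 0.0638 × 6.45e+06 = 4.12e+05.

(6.450 ± 0.412) × 10^6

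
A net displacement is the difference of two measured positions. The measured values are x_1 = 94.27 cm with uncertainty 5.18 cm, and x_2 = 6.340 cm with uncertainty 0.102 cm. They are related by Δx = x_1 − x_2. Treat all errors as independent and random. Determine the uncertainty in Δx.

5.18 cm

Sums and differences: (δΔx)² = Σ (cᵢ δxᵢ)².
  (δx_1)² = 26.8;  (δx_2)² = 0.0104
δΔx = √(26.8) = 5.18 cm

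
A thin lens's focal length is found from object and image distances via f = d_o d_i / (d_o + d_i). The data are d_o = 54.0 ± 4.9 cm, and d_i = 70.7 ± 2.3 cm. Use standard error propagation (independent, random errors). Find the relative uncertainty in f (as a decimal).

0.0533

∂f/∂d_o = (d_i/(d_o+d_i))² = 0.321;  ∂f/∂d_i = (d_o/(d_o+d_i))² = 0.188
δf = √((∂f/∂d_o · δd_o)² + (∂f/∂d_i · δd_i)²) = √(2.48 + 0.186) = 1.63 cm
f = 30.6 cm, so δf/f = 1.63/30.6 = 0.0533.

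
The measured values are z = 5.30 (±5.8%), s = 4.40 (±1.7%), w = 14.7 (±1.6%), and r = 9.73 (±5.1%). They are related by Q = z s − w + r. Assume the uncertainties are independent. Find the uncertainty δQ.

1.51

Let p = z·s = 23.3. δp/p = √((1·δz/z)² + (1·δs/s)²) = √(0.00336 + 0.000289) = 0.0604, so δp = 1.41.
Q = p − w + r: δQ = √(δp² + δw² + δr²) = √(1.99 + 0.0553 + 0.246) = 1.51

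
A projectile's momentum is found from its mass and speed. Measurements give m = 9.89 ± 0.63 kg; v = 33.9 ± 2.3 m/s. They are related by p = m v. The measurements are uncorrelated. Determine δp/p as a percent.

9.31%

Relative error in a monomial: (δp/p)² = Σ (nᵢ · δxᵢ/xᵢ)².
  (1·δm/m)² = (1×0.0637)² = 0.00406;  (1·δv/v)² = (1×0.0678)² = 0.00460
δp/p = √(0.00866) = 0.0931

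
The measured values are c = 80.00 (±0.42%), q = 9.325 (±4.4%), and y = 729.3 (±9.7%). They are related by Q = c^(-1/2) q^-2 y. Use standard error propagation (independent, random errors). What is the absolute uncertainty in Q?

0.123

For a monomial Q ∝ c^(-1/2), q^-2, y, fractional errors add in quadrature:
  (−½·δc/c)² = (-0.5×0.00420)² = 4.41e-06;  (-2·δq/q)² = (-2×0.0440)² = 0.00774;  (1·δy/y)² = (1×0.0970)² = 0.00941
δQ/Q = √(0.0172) = 0.131
Q = 0.9377, so δQ = 0.131 × 0.9377 = 0.123.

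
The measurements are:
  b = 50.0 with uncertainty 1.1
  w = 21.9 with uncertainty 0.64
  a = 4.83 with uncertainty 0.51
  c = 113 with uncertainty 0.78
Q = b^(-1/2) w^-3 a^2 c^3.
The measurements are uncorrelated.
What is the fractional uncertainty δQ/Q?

Relative error in a monomial: (δQ/Q)² = Σ (nᵢ · δxᵢ/xᵢ)².
  (−½·δb/b)² = (-0.5×0.0220)² = 0.000121;  (-3·δw/w)² = (-3×0.0292)² = 0.00769;  (2·δa/a)² = (2×0.106)² = 0.0446;  (3·δc/c)² = (3×0.00690)² = 0.000429
δQ/Q = √(0.0528) = 0.230

0.230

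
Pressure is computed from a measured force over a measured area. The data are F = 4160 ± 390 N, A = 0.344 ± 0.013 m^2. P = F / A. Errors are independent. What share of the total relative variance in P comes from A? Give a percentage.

(δP/P)² = (1·δF/F)² + (-1·δA/A)²
  F term: (1×0.0938)² = 0.00879
  A term: (-1×0.0378)² = 0.00143
Total = 0.0102. Share from A = 0.00143/0.0102 = 0.140.

14.0%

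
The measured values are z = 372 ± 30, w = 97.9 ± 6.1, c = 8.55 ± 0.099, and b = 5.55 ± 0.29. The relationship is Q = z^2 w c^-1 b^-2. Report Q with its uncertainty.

For a monomial Q ∝ z^2, w, c^-1, b^-2, fractional errors add in quadrature:
  (2·δz/z)² = (2×0.0806)² = 0.0260;  (1·δw/w)² = (1×0.0623)² = 0.00388;  (-1·δc/c)² = (-1×0.0116)² = 0.000134;  (-2·δb/b)² = (-2×0.0523)² = 0.0109
δQ/Q = √(0.0410) = 0.202
Q = 51400, so δQ = 0.202 × 51400 = 10400.

51400 ± 10400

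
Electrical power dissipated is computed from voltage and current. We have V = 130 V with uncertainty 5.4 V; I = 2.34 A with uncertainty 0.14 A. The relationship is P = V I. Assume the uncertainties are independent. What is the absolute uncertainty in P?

22.2 W

For a monomial P ∝ V, I, fractional errors add in quadrature:
  (1·δV/V)² = (1×0.0415)² = 0.00173;  (1·δI/I)² = (1×0.0598)² = 0.00358
δP/P = √(0.00530) = 0.0728
P = 304 W, so δP = 0.0728 × 304 = 22.2 W.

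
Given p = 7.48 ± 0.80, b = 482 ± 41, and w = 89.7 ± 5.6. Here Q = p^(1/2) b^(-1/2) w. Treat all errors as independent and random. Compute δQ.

1.03

Each factor contributes (exponent × relative error)² to (δQ/Q)²:
  (½·δp/p)² = (0.5×0.107)² = 0.00286;  (−½·δb/b)² = (-0.5×0.0851)² = 0.00181;  (1·δw/w)² = (1×0.0624)² = 0.00390
δQ/Q = √(0.00857) = 0.0926
Q = 11.2, so δQ = 0.0926 × 11.2 = 1.03.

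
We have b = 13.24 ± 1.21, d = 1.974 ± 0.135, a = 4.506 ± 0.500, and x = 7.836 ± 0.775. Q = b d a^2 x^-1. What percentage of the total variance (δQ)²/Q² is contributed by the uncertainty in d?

(δQ/Q)² = (1·δb/b)² + (1·δd/d)² + (2·δa/a)² + (-1·δx/x)²
  b term: (1×0.0914)² = 0.00835
  d term: (1×0.0684)² = 0.00468
  a term: (2×0.111)² = 0.0493
  x term: (-1×0.0989)² = 0.00978
Total = 0.0721. Share from d = 0.00468/0.0721 = 0.0649.

6.49%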